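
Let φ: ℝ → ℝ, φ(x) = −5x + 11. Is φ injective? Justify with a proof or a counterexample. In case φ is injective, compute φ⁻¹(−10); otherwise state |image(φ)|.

Suppose φ(s) = φ(t). Then −5s + 11 = −5t + 11, hence −5s = −5t, therefore s = t.
Thus φ is injective.
Since φ is injective, we compute φ⁻¹(−10) = (−10 − 11)/(−5) = 21/5.

21/5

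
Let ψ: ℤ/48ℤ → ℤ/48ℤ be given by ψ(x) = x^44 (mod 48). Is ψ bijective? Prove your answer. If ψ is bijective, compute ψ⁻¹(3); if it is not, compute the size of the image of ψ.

ψ(2): Repeated squaring mod 48: 2^1 ≡ 2, 2^2 ≡ 2² = 4, 2^4 ≡ 4² = 16, 2^8 ≡ 16² = 256 ≡ 16, 2^16 ≡ 16² = 256 ≡ 16, 2^32 ≡ 16² = 256 ≡ 16. Since 44 = 32 + 8 + 4, 2^44 ≡ 16·16·16: 16·16 = 256 ≡ 16, then 16·16 = 256 ≡ 16. So 2^44 ≡ 16 (mod 48).
ψ(4): Repeated squaring mod 48: 4^1 ≡ 4, 4^2 ≡ 4² = 16, 4^4 ≡ 16² = 256 ≡ 16, 4^8 ≡ 16² = 256 ≡ 16, 4^16 ≡ 16² = 256 ≡ 16, 4^32 ≡ 16² = 256 ≡ 16. Since 44 = 32 + 8 + 4, 4^44 ≡ 16·16·16: 16·16 = 256 ≡ 16, then 16·16 = 256 ≡ 16. So 4^44 ≡ 16 (mod 48).
So ψ(2) = ψ(4) = 16 while 2 ≠ 4, so ψ is not injective, hence not bijective.
Since ψ is not bijective, we determine |image(ψ)|. Computing x^44 mod 48 for each x (by repeated squaring, reducing mod 48 at every step), the values ψ(0), ψ(1), …, ψ(47) are: 0, 1, 16, 33, 16, 1, 0, 1, 16, 33, 16, 1, 0, 1, 16, 33, 16, 1, 0, 1, 16, 33, 16, 1, 0, 1, 16, 33, 16, 1, 0, 1, 16, 33, 16, 1, 0, 1, 16, 33, 16, 1, 0, 1, 16, 33, 16, 1.
The distinct values are {0, 1, 16, 33}; there are 4 of them.

4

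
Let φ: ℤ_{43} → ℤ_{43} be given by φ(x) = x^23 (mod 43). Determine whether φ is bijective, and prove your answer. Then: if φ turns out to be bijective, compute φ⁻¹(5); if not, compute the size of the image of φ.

34

Since 43 is prime, the nonzero elements of ℤ_{43} form a cyclic group of order 42.
As gcd(23, 42) = 1, raising to the 23rd power is a bijection on this group: if s^23 ≡ t^23 then (st^{−1})^23 = 1, and the only element of order dividing gcd(23, 42) = 1 is 1, so s = t.
With φ(0) = 0 this makes φ injective on all of ℤ_{43}, hence bijective (finite equal-size domain and codomain). In particular φ is bijective.
Since φ is bijective, we find the preimage of 5. The inverse of x ↦ x^23 on (ℤ_{43})^× is x ↦ x^11, because 23·11 = 253 = 6·42 + 1 ≡ 1 (mod 42) and x^{42} = 1 for x ≠ 0 (Fermat). So φ⁻¹(5) = 5^11 mod 43.
Repeated squaring mod 43: 5^1 ≡ 5, 5^2 ≡ 5² = 25, 5^4 ≡ 25² = 625 ≡ 23, 5^8 ≡ 23² = 529 ≡ 13. Since 11 = 8 + 2 + 1, 5^11 ≡ 13·25·5: 13·25 = 325 ≡ 24, then 24·5 = 120 ≡ 34. So 5^11 ≡ 34 (mod 43).
Hence φ⁻¹(5) = 34.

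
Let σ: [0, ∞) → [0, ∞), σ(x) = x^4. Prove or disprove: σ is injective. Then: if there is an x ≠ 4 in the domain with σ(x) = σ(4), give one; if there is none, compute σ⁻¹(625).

5

On [0, ∞), x ↦ x^4 is strictly increasing, so σ(u) = σ(v) forces u = v. Hence σ is injective.
Since x ↦ x^4 is strictly increasing on [0, ∞), it is injective there, so no x ≠ 4 in the domain has σ(x) = σ(4). We therefore compute σ⁻¹(625) = 625^{1/4} = 5 (indeed 5^4 = 625).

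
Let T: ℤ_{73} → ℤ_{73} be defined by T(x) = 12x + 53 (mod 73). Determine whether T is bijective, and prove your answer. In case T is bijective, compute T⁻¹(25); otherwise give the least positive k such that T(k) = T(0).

22

By definition, injectivity means: for all a, b in the domain, T(a) = T(b) implies a = b.
If T(a) = T(b), then 12a ≡ 12b (mod 73). Because gcd(12, 73) = 1, we may cancel 12 to get a ≡ b (mod 73).
We now compute 12⁻¹ mod 73 explicitly. Euclid's algorithm: 73 = 6·12 + 1; back-substituting gives 1 = 67·12 − 11·73, so 12⁻¹ ≡ 67 (mod 73).
For any y ∈ ℤ_{73}, x = 67(y − 53) mod 73 satisfies T(x) = 12·67(y − 53) + 53 ≡ y (since 12·67 ≡ 1 mod 73). So every y has a preimage.
Thus T is bijective.
Since T is bijective, we compute T⁻¹(25): solve 12x + 53 ≡ 25 (mod 73), i.e. 12x ≡ 45 (mod 73).
Multiplying by 12⁻¹ = 67 gives x ≡ 67·45 = 3015 = 41·73 + 22 ≡ 22 (mod 73).
Check: T(22) = 12·22 + 53 = 317 = 4·73 + 25 ≡ 25 (mod 73).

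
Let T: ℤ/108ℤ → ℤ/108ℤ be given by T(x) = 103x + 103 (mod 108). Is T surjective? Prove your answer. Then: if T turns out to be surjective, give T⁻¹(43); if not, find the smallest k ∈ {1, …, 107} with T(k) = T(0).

Since gcd(103, 108) = 1, 103 is invertible modulo 108. Euclid's algorithm: 108 = 1·103 + 5, 103 = 20·5 + 3, 5 = 1·3 + 2, 3 = 1·2 + 1; back-substituting gives 1 = 43·103 − 41·108, so 103⁻¹ ≡ 43 (mod 108).
Then y ↦ 43(y − 103) is a two-sided inverse to T, so every y ∈ ℤ/108ℤ has a preimage.
Hence T is surjective.
Since T is surjective, we find T⁻¹(43): we need 103x ≡ 43 − 103 ≡ 48 (mod 108). Using 103⁻¹ = 43: x ≡ 43·48 = 2064 = 19·108 + 12, so x = 12.
Check: T(12) = 103·12 + 103 = 1339 = 12·108 + 43 ≡ 43 (mod 108).

12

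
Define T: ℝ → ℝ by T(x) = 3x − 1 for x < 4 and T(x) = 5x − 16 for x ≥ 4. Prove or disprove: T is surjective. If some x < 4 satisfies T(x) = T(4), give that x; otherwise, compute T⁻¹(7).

Both pieces are strictly increasing (slopes 3 and 5), so each is injective on its own interval.
The left piece maps (−∞, 4) onto (−∞, 11); the right piece maps [4, ∞) onto [4, ∞).
The union (−∞, 11) ∪ [4, ∞) covers ℝ, so T is surjective.
For the follow-up: the images overlap, so an x < 4 with T(x) = T(4) exists. T(4) = 4; solving 3x − 1 = 4 for x < 4 gives x = (4 + 1)/3 = 5/3.

5/3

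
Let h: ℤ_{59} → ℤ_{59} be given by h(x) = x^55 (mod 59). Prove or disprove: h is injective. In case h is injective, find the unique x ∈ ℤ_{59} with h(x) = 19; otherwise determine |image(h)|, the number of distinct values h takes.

22

Since 59 is prime, the nonzero elements of ℤ_{59} form a cyclic group of order 58.
As gcd(55, 58) = 1, raising to the 55th power is a bijection on this group: if x_1^55 ≡ x_2^55 then (x_1x_2^{−1})^55 = 1, and the only element of order dividing gcd(55, 58) = 1 is 1, so x_1 = x_2.
With h(0) = 0 this makes h injective on all of ℤ_{59}, hence bijective (finite equal-size domain and codomain). In particular h is injective.
Since h is injective, we find the preimage of 19. The inverse of x ↦ x^55 on (ℤ_{59})^× is x ↦ x^19, because 55·19 = 1045 = 18·58 + 1 ≡ 1 (mod 58) and x^{58} = 1 for x ≠ 0 (Fermat). So h⁻¹(19) = 19^19 mod 59.
Repeated squaring mod 59: 19^1 ≡ 19, 19^2 ≡ 19² = 361 ≡ 7, 19^4 ≡ 7² = 49, 19^8 ≡ 49² = 2401 ≡ 41, 19^16 ≡ 41² = 1681 ≡ 29. Since 19 = 16 + 2 + 1, 19^19 ≡ 29·7·19: 29·7 = 203 ≡ 26, then 26·19 = 494 ≡ 22. So 19^19 ≡ 22 (mod 59).
Hence h⁻¹(19) = 22.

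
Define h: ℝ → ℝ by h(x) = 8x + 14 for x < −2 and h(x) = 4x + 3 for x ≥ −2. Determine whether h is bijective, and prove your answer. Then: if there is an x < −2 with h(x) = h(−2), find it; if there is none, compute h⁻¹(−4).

-19/8

Both pieces are strictly increasing (slopes 8 and 4), so each is injective on its own interval.
The left piece maps (−∞, −2) onto (−∞, −2); the right piece maps [−2, ∞) onto [−5, ∞).
These images overlap. In particular h(−2) = −5 (right piece), and solving 8x + 14 = −5 on the left piece gives x = −19/8 < −2.
So h(−19/8) = h(−2) with −19/8 ≠ −2, and h is not injective, hence not bijective. This x = −19/8 is the requested value below −2.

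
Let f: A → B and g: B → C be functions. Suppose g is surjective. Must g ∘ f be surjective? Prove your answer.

not surjective

No. Take A = {1}, B = C = {1, 2, 3, 4, 5, 6}, f(1) = 1, and g = identity (surjective).
Then (g ∘ f)(1) = 1, and 6 ∈ C has no preimage under g ∘ f, so g ∘ f is not surjective.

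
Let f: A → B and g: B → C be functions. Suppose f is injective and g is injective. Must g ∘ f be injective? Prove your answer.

Suppose (g ∘ f)(a) = (g ∘ f)(b), i.e. g(f(a)) = g(f(b)).
Since g is injective, f(a) = f(b). Since f is injective, a = b. So g ∘ f is injective.

injective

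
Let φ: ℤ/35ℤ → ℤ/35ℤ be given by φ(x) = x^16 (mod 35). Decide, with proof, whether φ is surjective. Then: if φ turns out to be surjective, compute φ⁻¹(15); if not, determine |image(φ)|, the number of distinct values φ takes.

φ(3): Repeated squaring mod 35: 3^1 ≡ 3, 3^2 ≡ 3² = 9, 3^4 ≡ 9² = 81 ≡ 11, 3^8 ≡ 11² = 121 ≡ 16, 3^16 ≡ 16² = 256 ≡ 11. So 3^16 ≡ 11 (mod 35).
φ(4): Repeated squaring mod 35: 4^1 ≡ 4, 4^2 ≡ 4² = 16, 4^4 ≡ 16² = 256 ≡ 11, 4^8 ≡ 11² = 121 ≡ 16, 4^16 ≡ 16² = 256 ≡ 11. So 4^16 ≡ 11 (mod 35).
So φ(3) = φ(4) = 11 while 3 ≠ 4, therefore φ is not injective.
A non-injective map from the 35-element set ℤ/35ℤ to itself takes at most 34 distinct values, so it cannot be surjective. Thus φ is not surjective.
Since φ is not surjective, we determine |image(φ)|. Computing x^16 mod 35 for each x (by repeated squaring, reducing mod 35 at every step), the values φ(0), φ(1), …, φ(34) are: 0, 1, 16, 11, 11, 30, 1, 21, 1, 16, 25, 11, 16, 1, 21, 15, 16, 11, 11, 16, 15, 21, 1, 16, 11, 25, 16, 1, 21, 1, 30, 11, 11, 16, 1.
The distinct values are {0, 1, 11, 15, 16, 21, 25, 30}; there are 8 of them.

8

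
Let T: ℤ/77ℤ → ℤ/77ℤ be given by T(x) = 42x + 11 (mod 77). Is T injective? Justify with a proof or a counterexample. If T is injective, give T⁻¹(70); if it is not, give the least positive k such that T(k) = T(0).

We have gcd(42, 77) = 7 > 1. Taking s = 0 and t = 11: T(0) = 11 and T(11) = 42·11 + 11 = 473 ≡ 11 (mod 77).
So T(0) = T(11) while 0 ≠ 11, so T is not injective.
Since T is not injective, we find the least positive k with T(k) = T(0): this means 42k ≡ 0 (mod 77), i.e. 77 ∣ 42k. Since gcd(42, 77) = 7, dividing through by 7 this holds exactly when 11 ∣ 6k, and as gcd(6, 11) = 1, exactly when 11 ∣ k.
The smallest positive such k is 11.

11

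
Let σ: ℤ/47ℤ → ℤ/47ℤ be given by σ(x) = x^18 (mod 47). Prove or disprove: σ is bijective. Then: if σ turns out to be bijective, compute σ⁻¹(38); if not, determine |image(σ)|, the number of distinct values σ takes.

σ(23): Repeated squaring mod 47: 23^1 ≡ 23, 23^2 ≡ 23² = 529 ≡ 12, 23^4 ≡ 12² = 144 ≡ 3, 23^8 ≡ 3² = 9, 23^16 ≡ 9² = 81 ≡ 34. Since 18 = 16 + 2, 23^18 ≡ 34·12: 34·12 = 408 ≡ 32. So 23^18 ≡ 32 (mod 47).
σ(24): Repeated squaring mod 47: 24^1 ≡ 24, 24^2 ≡ 24² = 576 ≡ 12, 24^4 ≡ 12² = 144 ≡ 3, 24^8 ≡ 3² = 9, 24^16 ≡ 9² = 81 ≡ 34. Since 18 = 16 + 2, 24^18 ≡ 34·12: 34·12 = 408 ≡ 32. So 24^18 ≡ 32 (mod 47).
So σ(23) = σ(24) = 32 while 23 ≠ 24, therefore σ is not injective, hence not bijective.
Since σ is not bijective, we determine |image(σ)|. Computing x^18 mod 47 for each x (by repeated squaring, reducing mod 47 at every step), the values σ(0), σ(1), …, σ(46) are: 0, 1, 25, 6, 14, 2, 9, 42, 21, 36, 3, 34, 37, 27, 16, 12, 8, 18, 7, 24, 28, 17, 4, 32, 32, 4, 17, 28, 24, 7, 18, 8, 12, 16, 27, 37, 34, 3, 36, 21, 42, 9, 2, 14, 6, 25, 1.
The distinct values are {0, 1, 2, 3, 4, 6, 7, 8, 9, 12, 14, 16, 17, 18, 21, 24, 25, 27, 28, 32, 34, 36, 37, 42}; there are 24 of them.

24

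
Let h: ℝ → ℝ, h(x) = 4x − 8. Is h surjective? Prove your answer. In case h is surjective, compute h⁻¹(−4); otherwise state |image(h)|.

1

For any y ∈ ℝ, x = (y + 8)/4 satisfies h(x) = y.
Hence h is surjective.
Since h is surjective, we compute h⁻¹(−4) = (−4 + 8)/4 = 1.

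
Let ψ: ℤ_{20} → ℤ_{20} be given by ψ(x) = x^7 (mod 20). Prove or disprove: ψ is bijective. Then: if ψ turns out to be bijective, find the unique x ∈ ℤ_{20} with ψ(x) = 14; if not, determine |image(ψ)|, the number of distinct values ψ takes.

15

ψ(0) = 0^7 = 0.
ψ(10): Repeated squaring mod 20: 10^1 ≡ 10, 10^2 ≡ 10² = 100 ≡ 0, 10^4 ≡ 0² = 0. Since 7 = 4 + 2 + 1, 10^7 ≡ 0·0·10: 0·0 = 0, then 0·10 = 0. So 10^7 ≡ 0 (mod 20).
So ψ(0) = ψ(10) = 0 while 0 ≠ 10, hence ψ is not injective, hence not bijective.
Since ψ is not bijective, we determine |image(ψ)|. Computing x^7 mod 20 for each x (by repeated squaring, reducing mod 20 at every step), the values ψ(0), ψ(1), …, ψ(19) are: 0, 1, 8, 7, 4, 5, 16, 3, 12, 9, 0, 11, 8, 17, 4, 15, 16, 13, 12, 19.
The distinct values are {0, 1, 3, 4, 5, 7, 8, 9, 11, 12, 13, 15, 16, 17, 19}; there are 15 of them.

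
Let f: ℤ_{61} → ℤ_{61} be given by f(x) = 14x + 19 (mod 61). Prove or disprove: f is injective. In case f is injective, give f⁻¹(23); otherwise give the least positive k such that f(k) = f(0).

Suppose f(s) = f(t) in ℤ_{61}. Then 14s + 19 ≡ 14t + 19 (mod 61), hence 14(s − t) ≡ 0 (mod 61).
Since gcd(14, 61) = 1, 14 is invertible modulo 61, therefore s − t ≡ 0 (mod 61), i.e. s = t.
Hence f is injective.
We now compute 14⁻¹ mod 61 explicitly. Euclid's algorithm: 61 = 4·14 + 5, 14 = 2·5 + 4, 5 = 1·4 + 1; back-substituting gives 1 = 48·14 − 11·61, so 14⁻¹ ≡ 48 (mod 61).
Since f is injective, we compute f⁻¹(23): solve 14x + 19 ≡ 23 (mod 61), i.e. 14x ≡ 4 (mod 61).
Multiplying by 14⁻¹ = 48 gives x ≡ 48·4 = 192 = 3·61 + 9 ≡ 9 (mod 61).
Check: f(9) = 14·9 + 19 = 145 = 2·61 + 23 ≡ 23 (mod 61).

9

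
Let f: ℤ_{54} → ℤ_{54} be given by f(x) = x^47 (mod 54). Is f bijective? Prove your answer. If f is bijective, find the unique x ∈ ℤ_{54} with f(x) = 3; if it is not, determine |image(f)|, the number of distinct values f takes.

f(0) = 0^47 = 0.
f(6): Repeated squaring mod 54: 6^1 ≡ 6, 6^2 ≡ 6² = 36, 6^4 ≡ 36² = 1296 ≡ 0, 6^8 ≡ 0² = 0, 6^16 ≡ 0² = 0, 6^32 ≡ 0² = 0. Since 47 = 32 + 8 + 4 + 2 + 1, 6^47 ≡ 0·0·0·36·6: 0·0 = 0, then 0·0 = 0, then 0·36 = 0, then 0·6 = 0. So 6^47 ≡ 0 (mod 54).
So f(0) = f(6) = 0 while 0 ≠ 6, thus f is not injective, hence not bijective.
Since f is not bijective, we determine |image(f)|. Computing x^47 mod 54 for each x (by repeated squaring, reducing mod 54 at every step), the values f(0), f(1), …, f(53) are: 0, 1, 50, 27, 16, 29, 0, 49, 44, 27, 46, 41, 0, 7, 20, 27, 40, 35, 0, 37, 32, 27, 52, 11, 0, 31, 26, 27, 28, 23, 0, 43, 2, 27, 22, 17, 0, 19, 14, 27, 34, 47, 0, 13, 8, 27, 10, 5, 0, 25, 38, 27, 4, 53.
The distinct values are {0, 1, 2, 4, 5, 7, 8, 10, 11, 13, 14, 16, 17, 19, 20, 22, 23, 25, 26, 27, 28, 29, 31, 32, 34, 35, 37, 38, 40, 41, 43, 44, 46, 47, 49, 50, 52, 53}; there are 38 of them.

38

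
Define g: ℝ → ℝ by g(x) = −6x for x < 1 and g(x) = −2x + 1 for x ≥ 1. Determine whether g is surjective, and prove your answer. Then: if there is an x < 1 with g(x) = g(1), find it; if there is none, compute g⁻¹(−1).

1/6

Both pieces are strictly decreasing (slopes −6 and −2), so each is injective on its own interval.
The left piece maps (−∞, 1) onto (−6, ∞); the right piece maps [1, ∞) onto (−∞, −1].
The union (−6, ∞) ∪ (−∞, −1] covers ℝ, so g is surjective.
For the follow-up: the images overlap, so an x < 1 with g(x) = g(1) exists. g(1) = −1; solving −6x = −1 for x < 1 gives x = (−1 − 0)/(−6) = 1/6.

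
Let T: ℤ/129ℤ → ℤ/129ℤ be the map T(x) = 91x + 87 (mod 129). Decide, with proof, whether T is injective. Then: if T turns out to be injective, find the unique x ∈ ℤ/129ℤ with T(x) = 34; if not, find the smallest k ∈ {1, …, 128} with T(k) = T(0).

If T(s) = T(t), then 91s ≡ 91t (mod 129). Because gcd(91, 129) = 1, we may cancel 91 to get s ≡ t (mod 129).
Therefore T is injective.
We now compute 91⁻¹ mod 129 explicitly. Euclid's algorithm: 129 = 1·91 + 38, 91 = 2·38 + 15, 38 = 2·15 + 8, 15 = 1·8 + 7, 8 = 1·7 + 1; back-substituting gives 1 = 112·91 − 79·129, so 91⁻¹ ≡ 112 (mod 129).
Since T is injective, we find T⁻¹(34): we need 91x ≡ 34 − 87 ≡ 76 (mod 129). Using 91⁻¹ = 112: x ≡ 112·76 = 8512 = 65·129 + 127, so x = 127.
Check: T(127) = 91·127 + 87 = 11644 = 90·129 + 34 ≡ 34 (mod 129).

127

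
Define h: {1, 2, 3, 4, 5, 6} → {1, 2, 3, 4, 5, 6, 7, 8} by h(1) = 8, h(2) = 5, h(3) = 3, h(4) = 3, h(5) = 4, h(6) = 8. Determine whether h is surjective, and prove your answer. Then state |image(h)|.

No element maps to 1, so h is not surjective.
The image of h is {3, 4, 5, 8}, which has 4 elements.

4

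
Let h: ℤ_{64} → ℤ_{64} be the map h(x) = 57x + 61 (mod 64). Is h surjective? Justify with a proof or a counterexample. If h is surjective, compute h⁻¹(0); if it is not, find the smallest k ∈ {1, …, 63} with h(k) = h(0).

27

Since gcd(57, 64) = 1, 57 is invertible modulo 64. Euclid's algorithm: 64 = 1·57 + 7, 57 = 8·7 + 1; back-substituting gives 1 = 9·57 − 8·64, so 57⁻¹ ≡ 9 (mod 64).
Then y ↦ 9(y − 61) is a two-sided inverse to h, so every y ∈ ℤ_{64} has a preimage.
So h is surjective.
Since h is surjective, we find h⁻¹(0): we need 57x ≡ 0 − 61 ≡ 3 (mod 64). Using 57⁻¹ = 9: x ≡ 9·3 = 27, so x = 27.
Check: h(27) = 57·27 + 61 = 1600 = 25·64 + 0 ≡ 0 (mod 64).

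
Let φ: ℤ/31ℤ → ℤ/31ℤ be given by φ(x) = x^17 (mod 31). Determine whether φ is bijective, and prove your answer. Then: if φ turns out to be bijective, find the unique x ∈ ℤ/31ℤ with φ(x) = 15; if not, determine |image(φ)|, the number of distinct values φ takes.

Since 31 is prime, the nonzero elements of ℤ/31ℤ form a cyclic group of order 30.
As gcd(17, 30) = 1, raising to the 17th power is a bijection on this group: if s^17 ≡ t^17 then (st^{−1})^17 = 1, and the only element of order dividing gcd(17, 30) = 1 is 1, so s = t.
With φ(0) = 0 this makes φ injective on all of ℤ/31ℤ, hence bijective (finite equal-size domain and codomain). In particular φ is bijective.
Since φ is bijective, we find the preimage of 15. The inverse of x ↦ x^17 on (ℤ/31ℤ)^× is x ↦ x^23, because 17·23 = 391 = 13·30 + 1 ≡ 1 (mod 30) and x^{30} = 1 for x ≠ 0 (Fermat). So φ⁻¹(15) = 15^23 mod 31.
Repeated squaring mod 31: 15^1 ≡ 15, 15^2 ≡ 15² = 225 ≡ 8, 15^4 ≡ 8² = 64 ≡ 2, 15^8 ≡ 2² = 4, 15^16 ≡ 4² = 16. Since 23 = 16 + 4 + 2 + 1, 15^23 ≡ 16·2·8·15: 16·2 = 32 ≡ 1, then 1·8 = 8, then 8·15 = 120 ≡ 27. So 15^23 ≡ 27 (mod 31).
Hence φ⁻¹(15) = 27.

27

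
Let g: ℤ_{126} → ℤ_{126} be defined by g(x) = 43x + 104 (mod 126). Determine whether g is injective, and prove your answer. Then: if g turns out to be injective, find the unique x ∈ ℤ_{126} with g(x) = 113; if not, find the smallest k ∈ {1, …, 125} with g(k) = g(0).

9

Suppose g(u) = g(v) in ℤ_{126}. Then 43u + 104 ≡ 43v + 104 (mod 126), hence 43(u − v) ≡ 0 (mod 126).
Since gcd(43, 126) = 1, 43 is invertible modulo 126, thus u − v ≡ 0 (mod 126), i.e. u = v.
Thus g is injective.
We now compute 43⁻¹ mod 126 explicitly. Euclid's algorithm: 126 = 2·43 + 40, 43 = 1·40 + 3, 40 = 13·3 + 1; back-substituting gives 1 = 85·43 − 29·126, so 43⁻¹ ≡ 85 (mod 126).
Since g is injective, we compute g⁻¹(113): solve 43x + 104 ≡ 113 (mod 126), i.e. 43x ≡ 9 (mod 126).
Multiplying by 43⁻¹ = 85 gives x ≡ 85·9 = 765 = 6·126 + 9 ≡ 9 (mod 126).
Check: g(9) = 43·9 + 104 = 491 = 3·126 + 113 ≡ 113 (mod 126).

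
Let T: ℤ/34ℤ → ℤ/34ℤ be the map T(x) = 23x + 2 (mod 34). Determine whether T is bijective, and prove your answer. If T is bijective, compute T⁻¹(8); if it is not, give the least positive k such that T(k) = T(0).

By definition, T is injective if T(s) = T(t) implies s = t.
Suppose T(s) = T(t) in ℤ/34ℤ. Then 23s + 2 ≡ 23t + 2 (mod 34), hence 23(s − t) ≡ 0 (mod 34).
Since gcd(23, 34) = 1, 23 is invertible modulo 34, hence s − t ≡ 0 (mod 34), i.e. s = t.
We now compute 23⁻¹ mod 34 explicitly. Euclid's algorithm: 34 = 1·23 + 11, 23 = 2·11 + 1; back-substituting gives 1 = 3·23 − 2·34, so 23⁻¹ ≡ 3 (mod 34).
Then y ↦ 3(y − 2) is a two-sided inverse to T, so every y ∈ ℤ/34ℤ has a preimage.
Therefore T is bijective.
Since T is bijective, we compute T⁻¹(8): solve 23x + 2 ≡ 8 (mod 34), i.e. 23x ≡ 6 (mod 34).
Multiplying by 23⁻¹ = 3 gives x ≡ 3·6 = 18 ≡ 18 (mod 34).
Check: T(18) = 23·18 + 2 = 416 = 12·34 + 8 ≡ 8 (mod 34).

18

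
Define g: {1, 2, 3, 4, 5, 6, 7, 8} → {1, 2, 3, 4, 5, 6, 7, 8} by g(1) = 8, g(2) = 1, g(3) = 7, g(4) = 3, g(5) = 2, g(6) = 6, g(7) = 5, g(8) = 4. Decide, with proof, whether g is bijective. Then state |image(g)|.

8

The values 8, 1, 7, 3, 2, 6, 5, 4 are a permutation of {1, 2, 3, 4, 5, 6, 7, 8}: each element appears exactly once.
So g is injective and surjective, hence bijective.
The image of g is {1, 2, 3, 4, 5, 6, 7, 8}, which has 8 elements.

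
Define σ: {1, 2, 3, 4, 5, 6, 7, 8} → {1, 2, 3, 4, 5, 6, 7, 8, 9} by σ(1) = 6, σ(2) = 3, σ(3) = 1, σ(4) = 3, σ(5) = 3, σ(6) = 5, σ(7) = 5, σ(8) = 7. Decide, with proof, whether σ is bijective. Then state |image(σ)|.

5

σ(2) = 3 = σ(4) with 2 ≠ 4, so σ is not injective, hence not bijective.
The image of σ is {1, 3, 5, 6, 7}, which has 5 elements.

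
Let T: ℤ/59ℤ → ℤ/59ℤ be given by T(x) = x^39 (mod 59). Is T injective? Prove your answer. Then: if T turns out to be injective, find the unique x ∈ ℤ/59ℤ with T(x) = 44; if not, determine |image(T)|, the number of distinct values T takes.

Since 59 is prime, the nonzero elements of ℤ/59ℤ form a cyclic group of order 58.
As gcd(39, 58) = 1, raising to the 39th power is a bijection on this group: if s^39 ≡ t^39 then (st^{−1})^39 = 1, and the only element of order dividing gcd(39, 58) = 1 is 1, so s = t.
With T(0) = 0 this makes T injective on all of ℤ/59ℤ, hence bijective (finite equal-size domain and codomain). In particular T is injective.
Since T is injective, we find the preimage of 44. The inverse of x ↦ x^39 on (ℤ/59ℤ)^× is x ↦ x^3, because 39·3 = 117 = 2·58 + 1 ≡ 1 (mod 58) and x^{58} = 1 for x ≠ 0 (Fermat). So T⁻¹(44) = 44^3 mod 59.
Repeated squaring mod 59: 44^1 ≡ 44, 44^2 ≡ 44² = 1936 ≡ 48. Since 3 = 2 + 1, 44^3 ≡ 48·44: 48·44 = 2112 ≡ 47. So 44^3 ≡ 47 (mod 59).
Hence T⁻¹(44) = 47.

47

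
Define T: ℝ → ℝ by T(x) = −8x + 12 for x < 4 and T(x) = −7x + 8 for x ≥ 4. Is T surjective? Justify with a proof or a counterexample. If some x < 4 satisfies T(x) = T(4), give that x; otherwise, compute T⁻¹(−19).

Both pieces are strictly decreasing (slopes −8 and −7), so each is injective on its own interval.
The left piece maps (−∞, 4) onto (−20, ∞); the right piece maps [4, ∞) onto (−∞, −20].
These images together cover ℝ, so T is surjective.
Because the two images are disjoint, no x < 4 has T(x) = T(4), so we compute T⁻¹(−19): −19 lies in (−20, ∞), so solve −8x + 12 = −19: x = (−19 − 12)/(−8) = 31/8.

31/8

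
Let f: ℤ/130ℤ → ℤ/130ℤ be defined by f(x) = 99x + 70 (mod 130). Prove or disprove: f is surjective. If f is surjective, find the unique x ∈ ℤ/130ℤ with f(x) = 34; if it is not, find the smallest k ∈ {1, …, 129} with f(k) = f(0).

106

Since gcd(99, 130) = 1, 99 is invertible modulo 130. Euclid's algorithm: 130 = 1·99 + 31, 99 = 3·31 + 6, 31 = 5·6 + 1; back-substituting gives 1 = 109·99 − 83·130, so 99⁻¹ ≡ 109 (mod 130).
For any y ∈ ℤ/130ℤ, x = 109(y − 70) mod 130 satisfies f(x) = 99·109(y − 70) + 70 ≡ y (since 99·109 ≡ 1 mod 130). So every y has a preimage.
Hence f is surjective.
Since f is surjective, we compute f⁻¹(34): solve 99x + 70 ≡ 34 (mod 130), i.e. 99x ≡ 94 (mod 130).
Multiplying by 99⁻¹ = 109 gives x ≡ 109·94 = 10246 = 78·130 + 106 ≡ 106 (mod 130).
Check: f(106) = 99·106 + 70 = 10564 = 81·130 + 34 ≡ 34 (mod 130).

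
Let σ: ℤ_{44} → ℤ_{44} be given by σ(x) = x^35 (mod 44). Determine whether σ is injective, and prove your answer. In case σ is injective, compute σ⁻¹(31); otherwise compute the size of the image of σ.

σ(1) = 1^35 = 1.
σ(5): Repeated squaring mod 44: 5^1 ≡ 5, 5^2 ≡ 5² = 25, 5^4 ≡ 25² = 625 ≡ 9, 5^8 ≡ 9² = 81 ≡ 37, 5^16 ≡ 37² = 1369 ≡ 5, 5^32 ≡ 5² = 25. Since 35 = 32 + 2 + 1, 5^35 ≡ 25·25·5: 25·25 = 625 ≡ 9, then 9·5 = 45 ≡ 1. So 5^35 ≡ 1 (mod 44).
So σ(1) = σ(5) = 1 while 1 ≠ 5, hence σ is not injective.
Since σ is not injective, we determine |image(σ)|. Computing x^35 mod 44 for each x (by repeated squaring, reducing mod 44 at every step), the values σ(0), σ(1), …, σ(43) are: 0, 1, 32, 23, 12, 1, 32, 43, 32, 1, 32, 11, 12, 21, 12, 23, 12, 21, 32, 43, 12, 21, 0, 23, 32, 1, 12, 23, 32, 21, 32, 23, 32, 33, 12, 43, 12, 1, 12, 43, 32, 21, 12, 43.
The distinct values are {0, 1, 11, 12, 21, 23, 32, 33, 43}; there are 9 of them.

9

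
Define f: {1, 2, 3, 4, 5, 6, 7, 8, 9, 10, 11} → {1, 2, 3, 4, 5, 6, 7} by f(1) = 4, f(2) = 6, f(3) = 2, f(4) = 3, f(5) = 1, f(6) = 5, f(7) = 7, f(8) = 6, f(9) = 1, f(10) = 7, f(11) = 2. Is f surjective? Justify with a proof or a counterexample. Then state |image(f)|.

Every element of the codomain has a preimage: 1 = f(5), 2 = f(3), 3 = f(4), 4 = f(1), 5 = f(6), 6 = f(2), 7 = f(7).
Thus f is surjective.
The image of f is {1, 2, 3, 4, 5, 6, 7}, which has 7 elements.

7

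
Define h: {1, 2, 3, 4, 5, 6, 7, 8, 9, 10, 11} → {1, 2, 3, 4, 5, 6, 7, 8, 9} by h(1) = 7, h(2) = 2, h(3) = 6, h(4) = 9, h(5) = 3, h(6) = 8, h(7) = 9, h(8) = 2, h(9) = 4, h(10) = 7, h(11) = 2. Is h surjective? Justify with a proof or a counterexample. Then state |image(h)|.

No element maps to 1, so h is not surjective.
The image of h is {2, 3, 4, 6, 7, 8, 9}, which has 7 elements.

7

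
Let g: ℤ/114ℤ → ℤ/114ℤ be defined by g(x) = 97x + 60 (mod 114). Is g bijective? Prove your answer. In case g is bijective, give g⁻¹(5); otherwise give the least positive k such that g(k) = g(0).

77

If g(u) = g(v), then 97u ≡ 97v (mod 114). Because gcd(97, 114) = 1, we may cancel 97 to get u ≡ v (mod 114).
We now compute 97⁻¹ mod 114 explicitly. Euclid's algorithm: 114 = 1·97 + 17, 97 = 5·17 + 12, 17 = 1·12 + 5, 12 = 2·5 + 2, 5 = 2·2 + 1; back-substituting gives 1 = 67·97 − 57·114, so 97⁻¹ ≡ 67 (mod 114).
Then y ↦ 67(y − 60) is a two-sided inverse to g, so every y ∈ ℤ/114ℤ has a preimage.
Thus g is bijective.
Since g is bijective, we find g⁻¹(5): we need 97x ≡ 5 − 60 ≡ 59 (mod 114). Using 97⁻¹ = 67: x ≡ 67·59 = 3953 = 34·114 + 77, so x = 77.
Check: g(77) = 97·77 + 60 = 7529 = 66·114 + 5 ≡ 5 (mod 114).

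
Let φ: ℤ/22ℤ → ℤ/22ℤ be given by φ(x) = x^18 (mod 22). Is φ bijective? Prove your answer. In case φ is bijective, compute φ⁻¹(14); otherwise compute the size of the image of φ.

12

φ(10): Repeated squaring mod 22: 10^1 ≡ 10, 10^2 ≡ 10² = 100 ≡ 12, 10^4 ≡ 12² = 144 ≡ 12, 10^8 ≡ 12² = 144 ≡ 12, 10^16 ≡ 12² = 144 ≡ 12. Since 18 = 16 + 2, 10^18 ≡ 12·12: 12·12 = 144 ≡ 12. So 10^18 ≡ 12 (mod 22).
φ(12): Repeated squaring mod 22: 12^1 ≡ 12, 12^2 ≡ 12² = 144 ≡ 12, 12^4 ≡ 12² = 144 ≡ 12, 12^8 ≡ 12² = 144 ≡ 12, 12^16 ≡ 12² = 144 ≡ 12. Since 18 = 16 + 2, 12^18 ≡ 12·12: 12·12 = 144 ≡ 12. So 12^18 ≡ 12 (mod 22).
So φ(10) = φ(12) = 12 while 10 ≠ 12, thus φ is not injective, hence not bijective.
Since φ is not bijective, we determine |image(φ)|. Computing x^18 mod 22 for each x (by repeated squaring, reducing mod 22 at every step), the values φ(0), φ(1), …, φ(21) are: 0, 1, 14, 5, 20, 15, 4, 9, 16, 3, 12, 11, 12, 3, 16, 9, 4, 15, 20, 5, 14, 1.
The distinct values are {0, 1, 3, 4, 5, 9, 11, 12, 14, 15, 16, 20}; there are 12 of them.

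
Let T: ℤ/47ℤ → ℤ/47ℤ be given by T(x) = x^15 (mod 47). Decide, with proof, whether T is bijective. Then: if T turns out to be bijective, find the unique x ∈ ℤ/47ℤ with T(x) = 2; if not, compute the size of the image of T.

Since 47 is prime, the nonzero elements of ℤ/47ℤ form a cyclic group of order 46.
As gcd(15, 46) = 1, raising to the 15th power is a bijection on this group: if u^15 ≡ v^15 then (uv^{−1})^15 = 1, and the only element of order dividing gcd(15, 46) = 1 is 1, so u = v.
With T(0) = 0 this makes T injective on all of ℤ/47ℤ, hence bijective (finite equal-size domain and codomain). In particular T is bijective.
Since T is bijective, we find the preimage of 2. The inverse of x ↦ x^15 on (ℤ/47ℤ)^× is x ↦ x^43, because 15·43 = 645 = 14·46 + 1 ≡ 1 (mod 46) and x^{46} = 1 for x ≠ 0 (Fermat). So T⁻¹(2) = 2^43 mod 47.
Repeated squaring mod 47: 2^1 ≡ 2, 2^2 ≡ 2² = 4, 2^4 ≡ 4² = 16, 2^8 ≡ 16² = 256 ≡ 21, 2^16 ≡ 21² = 441 ≡ 18, 2^32 ≡ 18² = 324 ≡ 42. Since 43 = 32 + 8 + 2 + 1, 2^43 ≡ 42·21·4·2: 42·21 = 882 ≡ 36, then 36·4 = 144 ≡ 3, then 3·2 = 6. So 2^43 ≡ 6 (mod 47).
Hence T⁻¹(2) = 6.

6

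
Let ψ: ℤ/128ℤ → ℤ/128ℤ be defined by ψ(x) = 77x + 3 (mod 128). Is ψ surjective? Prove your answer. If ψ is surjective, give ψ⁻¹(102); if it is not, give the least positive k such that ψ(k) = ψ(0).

Since gcd(77, 128) = 1, 77 is invertible modulo 128. Euclid's algorithm: 128 = 1·77 + 51, 77 = 1·51 + 26, 51 = 1·26 + 25, 26 = 1·25 + 1; back-substituting gives 1 = 5·77 − 3·128, so 77⁻¹ ≡ 5 (mod 128).
For any y ∈ ℤ/128ℤ, x = 5(y − 3) mod 128 satisfies ψ(x) = 77·5(y − 3) + 3 ≡ y (since 77·5 ≡ 1 mod 128). So every y has a preimage.
Thus ψ is surjective.
Since ψ is surjective, we find ψ⁻¹(102): we need 77x ≡ 102 − 3 ≡ 99 (mod 128). Using 77⁻¹ = 5: x ≡ 5·99 = 495 = 3·128 + 111, so x = 111.
Check: ψ(111) = 77·111 + 3 = 8550 = 66·128 + 102 ≡ 102 (mod 128).

111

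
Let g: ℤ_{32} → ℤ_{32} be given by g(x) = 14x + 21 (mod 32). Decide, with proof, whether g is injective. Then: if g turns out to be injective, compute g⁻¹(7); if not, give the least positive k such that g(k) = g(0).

We have gcd(14, 32) = 2 > 1. Taking a = 0 and b = 16: g(0) = 21 and g(16) = 14·16 + 21 = 245 ≡ 21 (mod 32).
So g(0) = g(16) while 0 ≠ 16, so g is not injective.
Since g is not injective, we find the least positive k with g(k) = g(0): this means 14k ≡ 0 (mod 32), i.e. 32 ∣ 14k. Since gcd(14, 32) = 2, dividing through by 2 this holds exactly when 16 ∣ 7k, and as gcd(7, 16) = 1, exactly when 16 ∣ k.
The smallest positive such k is 16.

16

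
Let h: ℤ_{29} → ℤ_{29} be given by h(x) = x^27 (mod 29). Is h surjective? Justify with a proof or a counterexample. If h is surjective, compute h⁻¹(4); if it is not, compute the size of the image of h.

Since 29 is prime, the nonzero elements of ℤ_{29} form a cyclic group of order 28.
As gcd(27, 28) = 1, raising to the 27th power is a bijection on this group: if s^27 ≡ t^27 then (st^{−1})^27 = 1, and the only element of order dividing gcd(27, 28) = 1 is 1, so s = t.
With h(0) = 0 this makes h injective on all of ℤ_{29}, hence bijective (finite equal-size domain and codomain). In particular h is surjective.
Since h is surjective, we find the preimage of 4. The inverse of x ↦ x^27 on (ℤ_{29})^× is x ↦ x^27, because 27·27 = 729 = 26·28 + 1 ≡ 1 (mod 28) and x^{28} = 1 for x ≠ 0 (Fermat). So h⁻¹(4) = 4^27 mod 29.
Repeated squaring mod 29: 4^1 ≡ 4, 4^2 ≡ 4² = 16, 4^4 ≡ 16² = 256 ≡ 24, 4^8 ≡ 24² = 576 ≡ 25, 4^16 ≡ 25² = 625 ≡ 16. Since 27 = 16 + 8 + 2 + 1, 4^27 ≡ 16·25·16·4: 16·25 = 400 ≡ 23, then 23·16 = 368 ≡ 20, then 20·4 = 80 ≡ 22. So 4^27 ≡ 22 (mod 29).
Hence h⁻¹(4) = 22.

22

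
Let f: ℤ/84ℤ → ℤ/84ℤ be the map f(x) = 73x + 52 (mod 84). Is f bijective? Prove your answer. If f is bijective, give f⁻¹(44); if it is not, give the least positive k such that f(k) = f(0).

If f(s) = f(t), then 73s ≡ 73t (mod 84). Because gcd(73, 84) = 1, we may cancel 73 to get s ≡ t (mod 84).
We now compute 73⁻¹ mod 84 explicitly. Euclid's algorithm: 84 = 1·73 + 11, 73 = 6·11 + 7, 11 = 1·7 + 4, 7 = 1·4 + 3, 4 = 1·3 + 1; back-substituting gives 1 = 61·73 − 53·84, so 73⁻¹ ≡ 61 (mod 84).
For any y ∈ ℤ/84ℤ, x = 61(y − 52) mod 84 satisfies f(x) = 73·61(y − 52) + 52 ≡ y (since 73·61 ≡ 1 mod 84). So every y has a preimage.
Hence f is bijective.
Since f is bijective, we find f⁻¹(44): we need 73x ≡ 44 − 52 ≡ 76 (mod 84). Using 73⁻¹ = 61: x ≡ 61·76 = 4636 = 55·84 + 16, so x = 16.
Check: f(16) = 73·16 + 52 = 1220 = 14·84 + 44 ≡ 44 (mod 84).

16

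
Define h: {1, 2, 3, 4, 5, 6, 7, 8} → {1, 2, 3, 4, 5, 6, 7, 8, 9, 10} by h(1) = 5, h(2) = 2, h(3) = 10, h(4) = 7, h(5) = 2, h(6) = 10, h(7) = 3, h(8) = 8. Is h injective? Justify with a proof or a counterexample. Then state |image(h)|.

h(2) = 2 = h(5) with 2 ≠ 5, so h is not injective.
The image of h is {2, 3, 5, 7, 8, 10}, which has 6 elements.

6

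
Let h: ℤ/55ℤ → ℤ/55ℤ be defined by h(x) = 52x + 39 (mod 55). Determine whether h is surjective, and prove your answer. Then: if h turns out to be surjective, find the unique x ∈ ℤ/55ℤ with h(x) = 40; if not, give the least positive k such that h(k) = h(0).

Since gcd(52, 55) = 1, 52 is invertible modulo 55. Euclid's algorithm: 55 = 1·52 + 3, 52 = 17·3 + 1; back-substituting gives 1 = 18·52 − 17·55, so 52⁻¹ ≡ 18 (mod 55).
Then y ↦ 18(y − 39) is a two-sided inverse to h, so every y ∈ ℤ/55ℤ has a preimage.
Therefore h is surjective.
Since h is surjective, we compute h⁻¹(40): solve 52x + 39 ≡ 40 (mod 55), i.e. 52x ≡ 1 (mod 55).
Multiplying by 52⁻¹ = 18 gives x ≡ 18·1 = 18 ≡ 18 (mod 55).
Check: h(18) = 52·18 + 39 = 975 = 17·55 + 40 ≡ 40 (mod 55).

18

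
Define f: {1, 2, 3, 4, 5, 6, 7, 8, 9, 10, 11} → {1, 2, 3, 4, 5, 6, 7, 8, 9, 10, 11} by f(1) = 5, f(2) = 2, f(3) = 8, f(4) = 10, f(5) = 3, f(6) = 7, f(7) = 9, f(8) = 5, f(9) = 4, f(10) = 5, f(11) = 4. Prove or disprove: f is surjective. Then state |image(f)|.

8

No element maps to 1, so f is not surjective.
The image of f is {2, 3, 4, 5, 7, 8, 9, 10}, which has 8 elements.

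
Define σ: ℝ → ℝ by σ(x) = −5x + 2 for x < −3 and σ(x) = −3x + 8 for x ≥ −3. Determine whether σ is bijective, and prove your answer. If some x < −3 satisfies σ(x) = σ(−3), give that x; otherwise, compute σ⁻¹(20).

-18/5

Both pieces are strictly decreasing (slopes −5 and −3), so each is injective on its own interval.
The left piece maps (−∞, −3) onto (17, ∞); the right piece maps [−3, ∞) onto (−∞, 17].
Since 17 = 17, the images partition ℝ: σ is injective and surjective, hence bijective.
Because the two images are disjoint, no x < −3 has σ(x) = σ(−3), so we compute σ⁻¹(20): 20 lies in (17, ∞), so solve −5x + 2 = 20: x = (20 − 2)/(−5) = −18/5.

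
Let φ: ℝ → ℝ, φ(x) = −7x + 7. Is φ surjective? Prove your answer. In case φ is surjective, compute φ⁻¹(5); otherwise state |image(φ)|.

2/7

Recall that surjectivity means every element of the codomain has a preimage under φ.
For any y ∈ ℝ, x = (y − 7)/(−7) satisfies φ(x) = y.
Thus φ is surjective.
Since φ is surjective, we compute φ⁻¹(5) = (5 − 7)/(−7) = 2/7.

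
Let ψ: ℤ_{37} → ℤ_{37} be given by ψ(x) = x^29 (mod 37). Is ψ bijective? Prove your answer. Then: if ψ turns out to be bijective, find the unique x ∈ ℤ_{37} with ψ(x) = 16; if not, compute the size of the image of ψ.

33

Since 37 is prime, the nonzero elements of ℤ_{37} form a cyclic group of order 36.
As gcd(29, 36) = 1, raising to the 29th power is a bijection on this group: if u^29 ≡ v^29 then (uv^{−1})^29 = 1, and the only element of order dividing gcd(29, 36) = 1 is 1, so u = v.
With ψ(0) = 0 this makes ψ injective on all of ℤ_{37}, hence bijective (finite equal-size domain and codomain). In particular ψ is bijective.
Since ψ is bijective, we find the preimage of 16. The inverse of x ↦ x^29 on (ℤ_{37})^× is x ↦ x^5, because 29·5 = 145 = 4·36 + 1 ≡ 1 (mod 36) and x^{36} = 1 for x ≠ 0 (Fermat). So ψ⁻¹(16) = 16^5 mod 37.
Repeated squaring mod 37: 16^1 ≡ 16, 16^2 ≡ 16² = 256 ≡ 34, 16^4 ≡ 34² = 1156 ≡ 9. Since 5 = 4 + 1, 16^5 ≡ 9·16: 9·16 = 144 ≡ 33. So 16^5 ≡ 33 (mod 37).
Hence ψ⁻¹(16) = 33.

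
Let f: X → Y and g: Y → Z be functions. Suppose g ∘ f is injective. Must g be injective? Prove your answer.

No. Take X = {0}, Y = {0, 1}, Z = {0, 1}, f(a) = a for each a ∈ X, and g(b) = 0 if b ∈ {0, 1} else g(b) = b.
Then g ∘ f = f is injective (X ⊂ Y and f is the inclusion), but g(0) = g(1) = 0 with 0 ≠ 1, so g is not injective.

not injective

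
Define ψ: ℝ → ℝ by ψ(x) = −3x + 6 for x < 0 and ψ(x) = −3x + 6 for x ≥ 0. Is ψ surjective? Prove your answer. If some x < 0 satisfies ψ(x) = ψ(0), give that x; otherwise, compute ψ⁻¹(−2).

8/3

Both pieces are strictly decreasing (slopes −3 and −3), so each is injective on its own interval.
The left piece maps (−∞, 0) onto (6, ∞); the right piece maps [0, ∞) onto (−∞, 6].
These images together cover ℝ, so ψ is surjective.
Because the two images are disjoint, no x < 0 has ψ(x) = ψ(0), so we compute ψ⁻¹(−2): −2 lies in (−∞, 6], so solve −3x + 6 = −2: x = (−2 − 6)/(−3) = 8/3.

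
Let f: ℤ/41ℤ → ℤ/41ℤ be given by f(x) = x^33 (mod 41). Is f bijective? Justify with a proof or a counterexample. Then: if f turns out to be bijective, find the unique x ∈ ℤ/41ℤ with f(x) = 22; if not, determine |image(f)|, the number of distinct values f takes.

24

Since 41 is prime, the nonzero elements of ℤ/41ℤ form a cyclic group of order 40.
As gcd(33, 40) = 1, raising to the 33rd power is a bijection on this group: if x_1^33 ≡ x_2^33 then (x_1x_2^{−1})^33 = 1, and the only element of order dividing gcd(33, 40) = 1 is 1, so x_1 = x_2.
With f(0) = 0 this makes f injective on all of ℤ/41ℤ, hence bijective (finite equal-size domain and codomain). In particular f is bijective.
Since f is bijective, we find the preimage of 22. The inverse of x ↦ x^33 on (ℤ/41ℤ)^× is x ↦ x^17, because 33·17 = 561 = 14·40 + 1 ≡ 1 (mod 40) and x^{40} = 1 for x ≠ 0 (Fermat). So f⁻¹(22) = 22^17 mod 41.
Repeated squaring mod 41: 22^1 ≡ 22, 22^2 ≡ 22² = 484 ≡ 33, 22^4 ≡ 33² = 1089 ≡ 23, 22^8 ≡ 23² = 529 ≡ 37, 22^16 ≡ 37² = 1369 ≡ 16. Since 17 = 16 + 1, 22^17 ≡ 16·22: 16·22 = 352 ≡ 24. So 22^17 ≡ 24 (mod 41).
Hence f⁻¹(22) = 24.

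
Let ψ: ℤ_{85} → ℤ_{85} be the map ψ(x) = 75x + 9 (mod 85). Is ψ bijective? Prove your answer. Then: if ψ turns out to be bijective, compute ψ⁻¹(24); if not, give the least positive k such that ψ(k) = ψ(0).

17

We have gcd(75, 85) = 5 > 1. Taking x_1 = 0 and x_2 = 17: ψ(0) = 9 and ψ(17) = 75·17 + 9 = 1284 ≡ 9 (mod 85).
So ψ(0) = ψ(17) while 0 ≠ 17, hence ψ is not injective, hence not bijective.
Since ψ is not bijective, we find the least positive k with ψ(k) = ψ(0): this means 75k ≡ 0 (mod 85), i.e. 85 ∣ 75k. Since gcd(75, 85) = 5, dividing through by 5 this holds exactly when 17 ∣ 15k, and as gcd(15, 17) = 1, exactly when 17 ∣ k.
The smallest positive such k is 17.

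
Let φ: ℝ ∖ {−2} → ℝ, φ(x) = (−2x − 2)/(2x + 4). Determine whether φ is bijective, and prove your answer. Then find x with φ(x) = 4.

-9/5

If φ(x) = −1, cross-multiplying gives 2(−2x − 2) = −2(2x + 4), which simplifies to −4 = −8 — false.  So −1 has no preimage and φ is not surjective.
So φ is not bijective.
Solving φ(x) = 4: cross-multiplying gives −2x − 2 = 4(2x + 4), which rearranges to −10x = 18, so x = −9/5.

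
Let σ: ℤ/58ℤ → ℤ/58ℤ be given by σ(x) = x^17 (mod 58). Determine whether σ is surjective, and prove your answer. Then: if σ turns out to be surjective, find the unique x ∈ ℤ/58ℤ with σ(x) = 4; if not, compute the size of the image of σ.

38

Computing x^17 mod 58 for each x (by repeated squaring, reducing mod 58 at every step), the values σ(0), σ(1), …, σ(57) are: 0, 1, 50, 31, 6, 9, 42, 53, 10, 33, 44, 3, 12, 51, 40, 47, 36, 17, 26, 43, 54, 19, 34, 45, 20, 23, 56, 37, 28, 29, 30, 21, 2, 35, 38, 13, 24, 39, 4, 15, 32, 41, 22, 11, 18, 7, 46, 55, 14, 25, 48, 5, 16, 49, 52, 27, 8, 57.
Every element of ℤ/58ℤ appears exactly once in this list, so σ is a bijection, and in particular surjective.
Since σ is surjective, we read off the preimage of 4 from the same table: σ(38) = 4, so σ⁻¹(4) = 38.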